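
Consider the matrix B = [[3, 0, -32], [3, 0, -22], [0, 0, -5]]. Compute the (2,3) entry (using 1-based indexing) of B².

14

Characteristic polynomial: r^3 + 2r^2 - 15r = r(r - 3)(r + 5), so the eigenvalues are -5, 0, 3.
r=0: eigenvector (0, 1, 0).
r=3: eigenvector (1, 1, 0).
r=-5: eigenvector (4, 2, 1).
P = [[0, 1, 4], [1, 1, 2], [0, 0, 1]], D = diag(0, 3, -5), P⁻¹ = [[-1, 1, 2], [1, 0, -4], [0, 0, 1]].
B² = P·diag(0, 9, 25)·P⁻¹ = [[9, 0, 64], [9, 0, 14], [0, 0, 25]].
The requested entry is 14.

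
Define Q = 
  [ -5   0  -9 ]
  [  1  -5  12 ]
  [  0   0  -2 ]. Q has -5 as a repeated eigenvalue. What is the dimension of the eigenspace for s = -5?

Q + 5I = [[0, 0, -9], [1, 0, 12], [0, 0, 3]].
This matrix has rank 2, so its null space has dimension 3 − 2 = 1.

1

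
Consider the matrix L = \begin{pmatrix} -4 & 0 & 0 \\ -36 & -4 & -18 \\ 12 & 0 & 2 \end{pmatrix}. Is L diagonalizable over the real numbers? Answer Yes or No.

Yes

Characteristic polynomial: p(μ) = μ^3 + 6μ^2 - 32 = (μ - 2)(μ + 4)^2.
μ = -4 has algebraic multiplicity 2; rank(L + 4I) = 1, so geometric multiplicity = 2.
Every eigenvalue has geometric = algebraic multiplicity, so L is diagonalizable.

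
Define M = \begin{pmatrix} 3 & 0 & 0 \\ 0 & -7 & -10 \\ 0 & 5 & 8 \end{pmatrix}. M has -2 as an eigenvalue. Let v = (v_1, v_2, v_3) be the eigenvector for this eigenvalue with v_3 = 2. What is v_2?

M + 2I = [[5, 0, 0], [0, -5, -10], [0, 5, 10]].
Solving (M + 2I)v = 0 gives the eigenspace spanned by (0, -4, 2).
With v_3 = 2, v = (0, -4, 2), so v_2 = -4.

-4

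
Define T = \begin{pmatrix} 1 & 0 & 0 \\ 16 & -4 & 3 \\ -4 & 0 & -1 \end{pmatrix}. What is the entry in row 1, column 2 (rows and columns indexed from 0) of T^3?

Characteristic polynomial: λ^3 + 4λ^2 - λ - 4 = (λ - 1)(λ + 1)(λ + 4), so the eigenvalues are -4, -1, 1.
λ=1: eigenvector (1, 2, -2).
λ=-1: eigenvector (0, 1, 1).
λ=-4: eigenvector (0, 1, 0).
P = [[1, 0, 0], [2, 1, 1], [-2, 1, 0]], D = diag(1, -1, -4), P⁻¹ = [[1, 0, 0], [2, 0, 1], [-4, 1, -1]].
T³ = P·diag(1, -1, -64)·P⁻¹ = [[1, 0, 0], [256, -64, 63], [-4, 0, -1]].
The requested entry is 63.

63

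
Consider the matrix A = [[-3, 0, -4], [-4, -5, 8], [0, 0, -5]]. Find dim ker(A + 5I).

A + 5I = [[2, 0, -4], [-4, 0, 8], [0, 0, 0]].
This matrix has rank 1, so its null space has dimension 3 − 1 = 2.

2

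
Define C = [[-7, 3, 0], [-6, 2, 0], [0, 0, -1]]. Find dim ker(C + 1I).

2

C + 1I = [[-6, 3, 0], [-6, 3, 0], [0, 0, 0]].
This matrix has rank 1, so its null space has dimension 3 − 1 = 2.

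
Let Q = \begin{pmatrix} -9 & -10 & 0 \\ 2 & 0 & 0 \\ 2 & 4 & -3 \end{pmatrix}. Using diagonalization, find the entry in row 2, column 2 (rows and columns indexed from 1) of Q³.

Characteristic polynomial: λ^3 + 12λ^2 + 47λ + 60 = (λ + 3)(λ + 4)(λ + 5), so the eigenvalues are -5, -4, -3.
λ=-5: eigenvector (5, -2, -1).
λ=-4: eigenvector (-2, 1, 0).
λ=-3: eigenvector (0, 0, 1).
P = [[5, -2, 0], [-2, 1, 0], [-1, 0, 1]], D = diag(-5, -4, -3), P⁻¹ = [[1, 2, 0], [2, 5, 0], [1, 2, 1]].
Q³ = P·diag(-125, -64, -27)·P⁻¹ = [[-369, -610, 0], [122, 180, 0], [98, 196, -27]].
The requested entry is 180.

180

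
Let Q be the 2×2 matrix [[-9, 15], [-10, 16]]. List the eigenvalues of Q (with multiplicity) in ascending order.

Characteristic polynomial: p(λ) = λ^2 - 7λ + 6 = (λ - 6)(λ - 1).
Roots (with multiplicity): 1, 6.

1, 6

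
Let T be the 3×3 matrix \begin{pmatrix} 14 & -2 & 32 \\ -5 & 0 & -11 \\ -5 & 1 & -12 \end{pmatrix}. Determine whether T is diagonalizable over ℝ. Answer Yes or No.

No

Characteristic polynomial: p(μ) = μ^3 - 2μ^2 - 7μ - 4 = (μ - 4)(μ + 1)^2.
μ = -1 has algebraic multiplicity 2; rank(T + 1I) = 2, so geometric multiplicity = 1.
Geometric multiplicity < algebraic multiplicity, so T is not diagonalizable.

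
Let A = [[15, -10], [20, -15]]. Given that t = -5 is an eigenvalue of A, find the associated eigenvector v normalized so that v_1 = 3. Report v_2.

6

A + 5I = [[20, -10], [20, -10]].
Solving (A + 5I)v = 0 gives the eigenspace spanned by (3, 6).
With v_1 = 3, v = (3, 6), so v_2 = 6.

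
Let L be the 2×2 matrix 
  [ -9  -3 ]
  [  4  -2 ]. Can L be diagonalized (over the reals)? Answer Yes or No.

Yes

Characteristic polynomial: p(s) = s^2 + 11s + 30 = (s + 5)(s + 6).
All 2 eigenvalues are distinct, so L is diagonalizable.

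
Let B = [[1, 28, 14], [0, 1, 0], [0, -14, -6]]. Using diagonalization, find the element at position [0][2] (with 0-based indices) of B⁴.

Characteristic polynomial: λ^3 + 4λ^2 - 11λ + 6 = (λ - 1)^2(λ + 6), so the eigenvalues are -6, 1, 1.
λ=-6: eigenvector (-2, 0, 1).
λ=1: eigenvector (6, 1, -2).
λ=1: eigenvector (1, 0, 0).
P = [[-2, 6, 1], [0, 1, 0], [1, -2, 0]], D = diag(-6, 1, 1), P⁻¹ = [[0, 2, 1], [0, 1, 0], [1, -2, 2]].
B⁴ = P·diag(1296, 1, 1)·P⁻¹ = [[1, -5180, -2590], [0, 1, 0], [0, 2590, 1296]].
The requested entry is -2590.

-2590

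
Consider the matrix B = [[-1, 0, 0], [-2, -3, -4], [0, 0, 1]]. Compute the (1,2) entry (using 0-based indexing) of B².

8

Characteristic polynomial: s^3 + 3s^2 - s - 3 = (s - 1)(s + 1)(s + 3), so the eigenvalues are -3, -1, 1.
s=-1: eigenvector (1, -1, 0).
s=-3: eigenvector (0, 1, 0).
s=1: eigenvector (0, -1, 1).
P = [[1, 0, 0], [-1, 1, -1], [0, 0, 1]], D = diag(-1, -3, 1), P⁻¹ = [[1, 0, 0], [1, 1, 1], [0, 0, 1]].
B² = P·diag(1, 9, 1)·P⁻¹ = [[1, 0, 0], [8, 9, 8], [0, 0, 1]].
The requested entry is 8.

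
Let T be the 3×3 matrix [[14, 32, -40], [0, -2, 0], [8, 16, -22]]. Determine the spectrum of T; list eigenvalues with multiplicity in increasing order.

Characteristic polynomial: p(μ) = μ^3 + 10μ^2 + 28μ + 24 = (μ + 2)^2(μ + 6).
Roots (with multiplicity): -6, -2, -2.

-6, -2, -2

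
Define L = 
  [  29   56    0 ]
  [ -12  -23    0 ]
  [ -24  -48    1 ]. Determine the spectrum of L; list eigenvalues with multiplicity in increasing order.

Characteristic polynomial: p(λ) = λ^3 - 7λ^2 + 11λ - 5 = (λ - 5)(λ - 1)^2.
Roots (with multiplicity): 1, 1, 5.

1, 1, 5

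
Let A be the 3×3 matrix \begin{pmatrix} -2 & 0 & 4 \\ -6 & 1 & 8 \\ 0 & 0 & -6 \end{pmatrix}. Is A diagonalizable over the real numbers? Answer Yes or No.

Characteristic polynomial: p(s) = s^3 + 7s^2 + 4s - 12 = (s - 1)(s + 2)(s + 6).
All 3 eigenvalues are distinct, so A is diagonalizable.

Yes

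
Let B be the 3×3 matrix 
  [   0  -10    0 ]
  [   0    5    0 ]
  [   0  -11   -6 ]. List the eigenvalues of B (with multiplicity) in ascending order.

-6, 0, 5

Characteristic polynomial: p(t) = t^3 + t^2 - 30t = t(t - 5)(t + 6).
Roots (with multiplicity): -6, 0, 5.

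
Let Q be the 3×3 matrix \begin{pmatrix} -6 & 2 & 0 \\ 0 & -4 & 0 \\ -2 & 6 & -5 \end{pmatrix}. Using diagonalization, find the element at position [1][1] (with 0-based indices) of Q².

Characteristic polynomial: μ^3 + 15μ^2 + 74μ + 120 = (μ + 4)(μ + 5)(μ + 6), so the eigenvalues are -6, -5, -4.
μ=-5: eigenvector (0, 0, 1).
μ=-4: eigenvector (1, 1, 4).
μ=-6: eigenvector (1, 0, 2).
P = [[0, 1, 1], [0, 1, 0], [1, 4, 2]], D = diag(-5, -4, -6), P⁻¹ = [[-2, -2, 1], [0, 1, 0], [1, -1, 0]].
Q² = P·diag(25, 16, 36)·P⁻¹ = [[36, -20, 0], [0, 16, 0], [22, -58, 25]].
The requested entry is 16.

16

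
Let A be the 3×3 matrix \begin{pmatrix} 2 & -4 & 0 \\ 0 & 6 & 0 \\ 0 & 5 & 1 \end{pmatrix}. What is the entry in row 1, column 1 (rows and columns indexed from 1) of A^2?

Characteristic polynomial: t^3 - 9t^2 + 20t - 12 = (t - 6)(t - 2)(t - 1), so the eigenvalues are 1, 2, 6.
t=2: eigenvector (1, 0, 0).
t=6: eigenvector (-1, 1, 1).
t=1: eigenvector (0, 0, 1).
P = [[1, -1, 0], [0, 1, 0], [0, 1, 1]], D = diag(2, 6, 1), P⁻¹ = [[1, 1, 0], [0, 1, 0], [0, -1, 1]].
A² = P·diag(4, 36, 1)·P⁻¹ = [[4, -32, 0], [0, 36, 0], [0, 35, 1]].
The requested entry is 4.

4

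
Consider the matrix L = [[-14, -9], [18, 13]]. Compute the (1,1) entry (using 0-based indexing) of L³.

Characteristic polynomial: μ^2 + μ - 20 = (μ - 4)(μ + 5), so the eigenvalues are -5, 4.
μ=4: eigenvector (-1, 2).
μ=-5: eigenvector (1, -1).
P = [[-1, 1], [2, -1]], D = diag(4, -5), P⁻¹ = [[1, 1], [2, 1]].
L³ = P·diag(64, -125)·P⁻¹ = [[-314, -189], [378, 253]].
The requested entry is 253.

253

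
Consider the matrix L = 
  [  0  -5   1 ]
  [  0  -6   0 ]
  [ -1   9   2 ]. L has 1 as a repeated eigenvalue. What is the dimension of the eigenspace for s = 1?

L − 1I = [[-1, -5, 1], [0, -7, 0], [-1, 9, 1]].
This matrix has rank 2, so its null space has dimension 3 − 2 = 1.

1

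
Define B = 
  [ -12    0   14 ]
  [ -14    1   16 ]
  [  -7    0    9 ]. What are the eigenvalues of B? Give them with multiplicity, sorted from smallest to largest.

Characteristic polynomial: p(r) = r^3 + 2r^2 - 13r + 10 = (r - 2)(r - 1)(r + 5).
Roots (with multiplicity): -5, 1, 2.

-5, 1, 2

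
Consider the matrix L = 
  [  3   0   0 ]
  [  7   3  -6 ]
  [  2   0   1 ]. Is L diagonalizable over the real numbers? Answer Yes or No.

No

Characteristic polynomial: p(μ) = μ^3 - 7μ^2 + 15μ - 9 = (μ - 3)^2(μ - 1).
μ = 3 has algebraic multiplicity 2; rank(L − 3I) = 2, so geometric multiplicity = 1.
Geometric multiplicity < algebraic multiplicity, so L is not diagonalizable.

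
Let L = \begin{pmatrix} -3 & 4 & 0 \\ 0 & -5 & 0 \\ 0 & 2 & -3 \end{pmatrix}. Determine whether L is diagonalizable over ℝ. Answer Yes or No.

Yes

Characteristic polynomial: p(μ) = μ^3 + 11μ^2 + 39μ + 45 = (μ + 3)^2(μ + 5).
μ = -3 has algebraic multiplicity 2; rank(L + 3I) = 1, so geometric multiplicity = 2.
Every eigenvalue has geometric = algebraic multiplicity, so L is diagonalizable.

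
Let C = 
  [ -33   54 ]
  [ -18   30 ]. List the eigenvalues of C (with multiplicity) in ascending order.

Characteristic polynomial: p(μ) = μ^2 + 3μ - 18 = (μ - 3)(μ + 6).
Roots (with multiplicity): -6, 3.

-6, 3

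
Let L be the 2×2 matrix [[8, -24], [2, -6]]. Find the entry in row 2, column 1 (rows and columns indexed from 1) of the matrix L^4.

16

Characteristic polynomial: λ^2 - 2λ = λ(λ - 2), so the eigenvalues are 0, 2.
λ=0: eigenvector (-3, -1).
λ=2: eigenvector (4, 1).
P = [[-3, 4], [-1, 1]], D = diag(0, 2), P⁻¹ = [[1, -4], [1, -3]].
L⁴ = P·diag(0, 16)·P⁻¹ = [[64, -192], [16, -48]].
The requested entry is 16.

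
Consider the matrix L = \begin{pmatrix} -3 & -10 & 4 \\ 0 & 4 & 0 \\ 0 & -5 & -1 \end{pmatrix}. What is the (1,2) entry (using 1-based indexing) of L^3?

-130

Characteristic polynomial: t^3 - 13t - 12 = (t - 4)(t + 1)(t + 3), so the eigenvalues are -3, -1, 4.
t=-1: eigenvector (2, 0, 1).
t=4: eigenvector (-2, 1, -1).
t=-3: eigenvector (1, 0, 0).
P = [[2, -2, 1], [0, 1, 0], [1, -1, 0]], D = diag(-1, 4, -3), P⁻¹ = [[0, 1, 1], [0, 1, 0], [1, 0, -2]].
L³ = P·diag(-1, 64, -27)·P⁻¹ = [[-27, -130, 52], [0, 64, 0], [0, -65, -1]].
The requested entry is -130.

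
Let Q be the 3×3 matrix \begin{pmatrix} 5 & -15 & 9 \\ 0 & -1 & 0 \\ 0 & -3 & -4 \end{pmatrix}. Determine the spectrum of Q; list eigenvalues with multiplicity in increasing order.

Characteristic polynomial: p(t) = t^3 - 21t - 20 = (t - 5)(t + 1)(t + 4).
Roots (with multiplicity): -4, -1, 5.

-4, -1, 5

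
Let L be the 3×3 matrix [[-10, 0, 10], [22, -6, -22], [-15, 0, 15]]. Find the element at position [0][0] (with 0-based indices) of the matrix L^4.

-1250

Characteristic polynomial: λ^3 + λ^2 - 30λ = λ(λ - 5)(λ + 6), so the eigenvalues are -6, 0, 5.
λ=0: eigenvector (1, 0, 1).
λ=-6: eigenvector (0, 1, 0).
λ=5: eigenvector (2, -2, 3).
P = [[1, 0, 2], [0, 1, -2], [1, 0, 3]], D = diag(0, -6, 5), P⁻¹ = [[3, 0, -2], [-2, 1, 2], [-1, 0, 1]].
L⁴ = P·diag(0, 1296, 625)·P⁻¹ = [[-1250, 0, 1250], [-1342, 1296, 1342], [-1875, 0, 1875]].
The requested entry is -1250.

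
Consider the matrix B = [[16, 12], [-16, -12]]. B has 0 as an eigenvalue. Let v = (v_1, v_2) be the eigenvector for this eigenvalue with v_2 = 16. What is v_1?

B = [[16, 12], [-16, -12]].
Solving (B)v = 0 gives the eigenspace spanned by (-12, 16).
With v_2 = 16, v = (-12, 16), so v_1 = -12.

-12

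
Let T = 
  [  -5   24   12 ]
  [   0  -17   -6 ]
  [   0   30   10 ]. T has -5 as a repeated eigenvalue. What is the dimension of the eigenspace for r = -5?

2

T + 5I = [[0, 24, 12], [0, -12, -6], [0, 30, 15]].
This matrix has rank 1, so its null space has dimension 3 − 1 = 2.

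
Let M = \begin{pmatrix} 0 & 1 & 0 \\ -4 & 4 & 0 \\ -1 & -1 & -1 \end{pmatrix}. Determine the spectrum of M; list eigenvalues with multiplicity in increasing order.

-1, 2, 2

Characteristic polynomial: p(μ) = μ^3 - 3μ^2 + 4 = (μ - 2)^2(μ + 1).
Roots (with multiplicity): -1, 2, 2.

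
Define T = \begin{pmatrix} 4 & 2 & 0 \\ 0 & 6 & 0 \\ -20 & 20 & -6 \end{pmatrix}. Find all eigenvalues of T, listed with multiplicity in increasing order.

-6, 4, 6

Characteristic polynomial: p(s) = s^3 - 4s^2 - 36s + 144 = (s - 6)(s - 4)(s + 6).
Roots (with multiplicity): -6, 4, 6.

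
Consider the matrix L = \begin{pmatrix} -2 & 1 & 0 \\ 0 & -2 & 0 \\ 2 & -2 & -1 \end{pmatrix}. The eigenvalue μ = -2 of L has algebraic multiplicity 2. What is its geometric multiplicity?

1

L + 2I = [[0, 1, 0], [0, 0, 0], [2, -2, 1]].
This matrix has rank 2, so its null space has dimension 3 − 2 = 1.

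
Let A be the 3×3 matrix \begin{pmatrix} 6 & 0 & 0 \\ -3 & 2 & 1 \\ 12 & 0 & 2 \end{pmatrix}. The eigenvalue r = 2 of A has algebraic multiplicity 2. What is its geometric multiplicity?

1

A − 2I = [[4, 0, 0], [-3, 0, 1], [12, 0, 0]].
This matrix has rank 2, so its null space has dimension 3 − 2 = 1.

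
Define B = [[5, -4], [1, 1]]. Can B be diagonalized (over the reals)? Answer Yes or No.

Characteristic polynomial: p(r) = r^2 - 6r + 9 = (r - 3)^2.
r = 3 has algebraic multiplicity 2; rank(B − 3I) = 1, so geometric multiplicity = 1.
Geometric multiplicity < algebraic multiplicity, so B is not diagonalizable.

No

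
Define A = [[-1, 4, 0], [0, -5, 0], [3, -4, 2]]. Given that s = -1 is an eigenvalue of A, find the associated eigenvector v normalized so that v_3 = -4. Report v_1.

A + 1I = [[0, 4, 0], [0, -4, 0], [3, -4, 3]].
Solving (A + 1I)v = 0 gives the eigenspace spanned by (4, 0, -4).
With v_3 = -4, v = (4, 0, -4), so v_1 = 4.

4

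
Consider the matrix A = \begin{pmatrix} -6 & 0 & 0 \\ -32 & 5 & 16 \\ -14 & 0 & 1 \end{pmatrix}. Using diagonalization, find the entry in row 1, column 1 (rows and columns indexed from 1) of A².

36

Characteristic polynomial: r^3 - 31r + 30 = (r - 5)(r - 1)(r + 6), so the eigenvalues are -6, 1, 5.
r=-6: eigenvector (1, 0, 2).
r=5: eigenvector (0, 1, 0).
r=1: eigenvector (0, -4, 1).
P = [[1, 0, 0], [0, 1, -4], [2, 0, 1]], D = diag(-6, 5, 1), P⁻¹ = [[1, 0, 0], [-8, 1, 4], [-2, 0, 1]].
A² = P·diag(36, 25, 1)·P⁻¹ = [[36, 0, 0], [-192, 25, 96], [70, 0, 1]].
The requested entry is 36.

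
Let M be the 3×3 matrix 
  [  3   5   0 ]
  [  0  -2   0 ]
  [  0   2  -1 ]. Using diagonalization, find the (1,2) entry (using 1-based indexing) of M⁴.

65

Characteristic polynomial: λ^3 - 7λ - 6 = (λ - 3)(λ + 1)(λ + 2), so the eigenvalues are -2, -1, 3.
λ=3: eigenvector (1, 0, 0).
λ=-1: eigenvector (0, 0, 1).
λ=-2: eigenvector (-1, 1, -2).
P = [[1, 0, -1], [0, 0, 1], [0, 1, -2]], D = diag(3, -1, -2), P⁻¹ = [[1, 1, 0], [0, 2, 1], [0, 1, 0]].
M⁴ = P·diag(81, 1, 16)·P⁻¹ = [[81, 65, 0], [0, 16, 0], [0, -30, 1]].
The requested entry is 65.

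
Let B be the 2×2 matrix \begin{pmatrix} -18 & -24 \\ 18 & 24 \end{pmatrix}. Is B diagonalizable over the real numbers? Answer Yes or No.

Yes

Characteristic polynomial: p(r) = r^2 - 6r = r(r - 6).
All 2 eigenvalues are distinct, so B is diagonalizable.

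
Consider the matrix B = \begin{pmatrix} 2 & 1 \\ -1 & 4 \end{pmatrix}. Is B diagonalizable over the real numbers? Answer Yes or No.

No

Characteristic polynomial: p(t) = t^2 - 6t + 9 = (t - 3)^2.
t = 3 has algebraic multiplicity 2; rank(B − 3I) = 1, so geometric multiplicity = 1.
Geometric multiplicity < algebraic multiplicity, so B is not diagonalizable.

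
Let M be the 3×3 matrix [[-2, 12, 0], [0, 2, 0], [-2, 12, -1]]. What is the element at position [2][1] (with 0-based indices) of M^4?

Characteristic polynomial: s^3 + s^2 - 4s - 4 = (s - 2)(s + 1)(s + 2), so the eigenvalues are -2, -1, 2.
s=-2: eigenvector (1, 0, 2).
s=-1: eigenvector (0, 0, 1).
s=2: eigenvector (3, 1, 2).
P = [[1, 0, 3], [0, 0, 1], [2, 1, 2]], D = diag(-2, -1, 2), P⁻¹ = [[1, -3, 0], [-2, 4, 1], [0, 1, 0]].
M⁴ = P·diag(16, 1, 16)·P⁻¹ = [[16, 0, 0], [0, 16, 0], [30, -60, 1]].
The requested entry is -60.

-60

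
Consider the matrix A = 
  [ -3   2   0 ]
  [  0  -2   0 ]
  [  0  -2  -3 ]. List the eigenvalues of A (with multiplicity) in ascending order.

Characteristic polynomial: p(μ) = μ^3 + 8μ^2 + 21μ + 18 = (μ + 2)(μ + 3)^2.
Roots (with multiplicity): -3, -3, -2.

-3, -3, -2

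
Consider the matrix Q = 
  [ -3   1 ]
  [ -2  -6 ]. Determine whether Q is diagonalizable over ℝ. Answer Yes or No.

Yes

Characteristic polynomial: p(λ) = λ^2 + 9λ + 20 = (λ + 4)(λ + 5).
All 2 eigenvalues are distinct, so Q is diagonalizable.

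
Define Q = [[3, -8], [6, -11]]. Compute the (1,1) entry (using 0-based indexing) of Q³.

Characteristic polynomial: r^2 + 8r + 15 = (r + 3)(r + 5), so the eigenvalues are -5, -3.
r=-3: eigenvector (4, 3).
r=-5: eigenvector (1, 1).
P = [[4, 1], [3, 1]], D = diag(-3, -5), P⁻¹ = [[1, -1], [-3, 4]].
Q³ = P·diag(-27, -125)·P⁻¹ = [[267, -392], [294, -419]].
The requested entry is -419.

-419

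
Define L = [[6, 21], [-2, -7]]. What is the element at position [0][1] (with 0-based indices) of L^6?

-21

Characteristic polynomial: r^2 + r = r(r + 1), so the eigenvalues are -1, 0.
r=0: eigenvector (7, -2).
r=-1: eigenvector (-3, 1).
P = [[7, -3], [-2, 1]], D = diag(0, -1), P⁻¹ = [[1, 3], [2, 7]].
L⁶ = P·diag(0, 1)·P⁻¹ = [[-6, -21], [2, 7]].
The requested entry is -21.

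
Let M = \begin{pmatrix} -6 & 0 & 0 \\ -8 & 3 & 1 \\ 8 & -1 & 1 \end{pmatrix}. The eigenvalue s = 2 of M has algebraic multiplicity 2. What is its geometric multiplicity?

M − 2I = [[-8, 0, 0], [-8, 1, 1], [8, -1, -1]].
This matrix has rank 2, so its null space has dimension 3 − 2 = 1.

1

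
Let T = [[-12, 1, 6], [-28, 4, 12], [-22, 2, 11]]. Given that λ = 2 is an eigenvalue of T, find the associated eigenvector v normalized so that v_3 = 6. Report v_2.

T − 2I = [[-14, 1, 6], [-28, 2, 12], [-22, 2, 9]].
Solving (T − 2I)v = 0 gives the eigenspace spanned by (3, 6, 6).
With v_3 = 6, v = (3, 6, 6), so v_2 = 6.

6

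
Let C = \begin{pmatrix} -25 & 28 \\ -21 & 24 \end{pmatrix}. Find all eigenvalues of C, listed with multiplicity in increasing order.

Characteristic polynomial: p(λ) = λ^2 + λ - 12 = (λ - 3)(λ + 4).
Roots (with multiplicity): -4, 3.

-4, 3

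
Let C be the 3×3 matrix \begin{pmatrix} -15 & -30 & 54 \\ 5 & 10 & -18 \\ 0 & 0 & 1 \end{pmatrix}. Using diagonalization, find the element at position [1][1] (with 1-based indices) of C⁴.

Characteristic polynomial: λ^3 + 4λ^2 - 5λ = λ(λ - 1)(λ + 5), so the eigenvalues are -5, 0, 1.
λ=-5: eigenvector (3, -1, 0).
λ=1: eigenvector (9, -3, 1).
λ=0: eigenvector (-2, 1, 0).
P = [[3, 9, -2], [-1, -3, 1], [0, 1, 0]], D = diag(-5, 1, 0), P⁻¹ = [[1, 2, -3], [0, 0, 1], [1, 3, 0]].
C⁴ = P·diag(625, 1, 0)·P⁻¹ = [[1875, 3750, -5616], [-625, -1250, 1872], [0, 0, 1]].
The requested entry is 1875.

1875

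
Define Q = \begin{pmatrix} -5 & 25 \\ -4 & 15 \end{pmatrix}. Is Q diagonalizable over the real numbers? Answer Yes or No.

No

Characteristic polynomial: p(λ) = λ^2 - 10λ + 25 = (λ - 5)^2.
λ = 5 has algebraic multiplicity 2; rank(Q − 5I) = 1, so geometric multiplicity = 1.
Geometric multiplicity < algebraic multiplicity, so Q is not diagonalizable.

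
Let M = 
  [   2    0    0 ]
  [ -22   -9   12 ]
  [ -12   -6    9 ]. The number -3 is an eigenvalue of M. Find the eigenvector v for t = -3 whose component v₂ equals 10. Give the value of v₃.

5

M + 3I = [[5, 0, 0], [-22, -6, 12], [-12, -6, 12]].
Solving (M + 3I)v = 0 gives the eigenspace spanned by (0, 10, 5).
With v₂ = 10, v = (0, 10, 5), so v₃ = 5.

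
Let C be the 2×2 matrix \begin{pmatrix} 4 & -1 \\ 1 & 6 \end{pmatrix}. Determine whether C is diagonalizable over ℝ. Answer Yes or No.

No

Characteristic polynomial: p(s) = s^2 - 10s + 25 = (s - 5)^2.
s = 5 has algebraic multiplicity 2; rank(C − 5I) = 1, so geometric multiplicity = 1.
Geometric multiplicity < algebraic multiplicity, so C is not diagonalizable.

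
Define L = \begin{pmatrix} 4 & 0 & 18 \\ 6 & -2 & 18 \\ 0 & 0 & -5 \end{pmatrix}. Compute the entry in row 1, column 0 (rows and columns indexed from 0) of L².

12

Characteristic polynomial: t^3 + 3t^2 - 18t - 40 = (t - 4)(t + 2)(t + 5), so the eigenvalues are -5, -2, 4.
t=4: eigenvector (1, 1, 0).
t=-5: eigenvector (-2, -2, 1).
t=-2: eigenvector (0, 1, 0).
P = [[1, -2, 0], [1, -2, 1], [0, 1, 0]], D = diag(4, -5, -2), P⁻¹ = [[1, 0, 2], [0, 0, 1], [-1, 1, 0]].
L² = P·diag(16, 25, 4)·P⁻¹ = [[16, 0, -18], [12, 4, -18], [0, 0, 25]].
The requested entry is 12.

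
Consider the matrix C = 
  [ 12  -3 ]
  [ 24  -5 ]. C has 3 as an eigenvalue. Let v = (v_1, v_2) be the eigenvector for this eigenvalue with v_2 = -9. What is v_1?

C − 3I = [[9, -3], [24, -8]].
Solving (C − 3I)v = 0 gives the eigenspace spanned by (-3, -9).
With v_2 = -9, v = (-3, -9), so v_1 = -3.

-3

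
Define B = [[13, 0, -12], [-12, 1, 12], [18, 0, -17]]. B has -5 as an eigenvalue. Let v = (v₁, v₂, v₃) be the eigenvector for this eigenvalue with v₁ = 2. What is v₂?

-2

B + 5I = [[18, 0, -12], [-12, 6, 12], [18, 0, -12]].
Solving (B + 5I)v = 0 gives the eigenspace spanned by (2, -2, 3).
With v₁ = 2, v = (2, -2, 3), so v₂ = -2.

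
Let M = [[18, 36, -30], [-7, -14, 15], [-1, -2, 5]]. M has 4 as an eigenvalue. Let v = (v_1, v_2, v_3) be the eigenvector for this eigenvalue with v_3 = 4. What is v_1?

-12

M − 4I = [[14, 36, -30], [-7, -18, 15], [-1, -2, 1]].
Solving (M − 4I)v = 0 gives the eigenspace spanned by (-12, 8, 4).
With v_3 = 4, v = (-12, 8, 4), so v_1 = -12.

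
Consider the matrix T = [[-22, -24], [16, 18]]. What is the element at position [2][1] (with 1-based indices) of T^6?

Characteristic polynomial: λ^2 + 4λ - 12 = (λ - 2)(λ + 6), so the eigenvalues are -6, 2.
λ=2: eigenvector (1, -1).
λ=-6: eigenvector (3, -2).
P = [[1, 3], [-1, -2]], D = diag(2, -6), P⁻¹ = [[-2, -3], [1, 1]].
T⁶ = P·diag(64, 46656)·P⁻¹ = [[139840, 139776], [-93184, -93120]].
The requested entry is -93184.

-93184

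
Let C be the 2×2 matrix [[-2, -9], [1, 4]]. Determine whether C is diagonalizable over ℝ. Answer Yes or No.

No

Characteristic polynomial: p(r) = r^2 - 2r + 1 = (r - 1)^2.
r = 1 has algebraic multiplicity 2; rank(C − 1I) = 1, so geometric multiplicity = 1.
Geometric multiplicity < algebraic multiplicity, so C is not diagonalizable.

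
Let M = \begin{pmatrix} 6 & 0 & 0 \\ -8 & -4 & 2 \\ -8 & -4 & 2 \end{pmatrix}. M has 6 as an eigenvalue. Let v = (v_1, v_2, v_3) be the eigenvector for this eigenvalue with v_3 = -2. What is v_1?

2

M − 6I = [[0, 0, 0], [-8, -10, 2], [-8, -4, -4]].
Solving (M − 6I)v = 0 gives the eigenspace spanned by (2, -2, -2).
With v_3 = -2, v = (2, -2, -2), so v_1 = 2.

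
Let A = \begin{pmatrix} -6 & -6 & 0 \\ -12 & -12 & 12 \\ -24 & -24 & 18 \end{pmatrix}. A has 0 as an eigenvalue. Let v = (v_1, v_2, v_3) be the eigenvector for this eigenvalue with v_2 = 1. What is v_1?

-1

A = [[-6, -6, 0], [-12, -12, 12], [-24, -24, 18]].
Solving (A)v = 0 gives the eigenspace spanned by (-1, 1, 0).
With v_2 = 1, v = (-1, 1, 0), so v_1 = -1.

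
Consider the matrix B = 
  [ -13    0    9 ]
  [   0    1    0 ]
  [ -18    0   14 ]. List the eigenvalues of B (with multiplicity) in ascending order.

Characteristic polynomial: p(r) = r^3 - 2r^2 - 19r + 20 = (r - 5)(r - 1)(r + 4).
Roots (with multiplicity): -4, 1, 5.

-4, 1, 5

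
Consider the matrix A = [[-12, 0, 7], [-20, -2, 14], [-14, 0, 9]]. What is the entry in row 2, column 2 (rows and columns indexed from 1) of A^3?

-8

Characteristic polynomial: t^3 + 5t^2 - 4t - 20 = (t - 2)(t + 2)(t + 5), so the eigenvalues are -5, -2, 2.
t=2: eigenvector (1, 2, 2).
t=-2: eigenvector (0, 1, 0).
t=-5: eigenvector (-1, -2, -1).
P = [[1, 0, -1], [2, 1, -2], [2, 0, -1]], D = diag(2, -2, -5), P⁻¹ = [[-1, 0, 1], [-2, 1, 0], [-2, 0, 1]].
A³ = P·diag(8, -8, -125)·P⁻¹ = [[-258, 0, 133], [-500, -8, 266], [-266, 0, 141]].
The requested entry is -8.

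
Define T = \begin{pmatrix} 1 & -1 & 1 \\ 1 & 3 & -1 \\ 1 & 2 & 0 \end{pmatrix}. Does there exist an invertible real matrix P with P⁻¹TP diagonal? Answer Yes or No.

Characteristic polynomial: p(μ) = μ^3 - 4μ^2 + 5μ - 2 = (μ - 2)(μ - 1)^2.
μ = 1 has algebraic multiplicity 2; rank(T − 1I) = 2, so geometric multiplicity = 1.
Geometric multiplicity < algebraic multiplicity, so T is not diagonalizable.

No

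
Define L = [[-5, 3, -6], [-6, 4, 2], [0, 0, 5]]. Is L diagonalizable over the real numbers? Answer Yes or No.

Characteristic polynomial: p(λ) = λ^3 - 4λ^2 - 7λ + 10 = (λ - 5)(λ - 1)(λ + 2).
All 3 eigenvalues are distinct, so L is diagonalizable.

Yes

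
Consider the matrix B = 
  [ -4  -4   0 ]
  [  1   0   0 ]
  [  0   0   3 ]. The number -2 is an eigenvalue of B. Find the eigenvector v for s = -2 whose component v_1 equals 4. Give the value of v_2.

B + 2I = [[-2, -4, 0], [1, 2, 0], [0, 0, 5]].
Solving (B + 2I)v = 0 gives the eigenspace spanned by (4, -2, 0).
With v_1 = 4, v = (4, -2, 0), so v_2 = -2.

-2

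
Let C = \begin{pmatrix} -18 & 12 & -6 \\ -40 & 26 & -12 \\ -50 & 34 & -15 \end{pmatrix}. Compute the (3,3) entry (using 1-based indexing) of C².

117

Characteristic polynomial: s^3 + 7s^2 - 36 = (s - 2)(s + 3)(s + 6), so the eigenvalues are -6, -3, 2.
s=2: eigenvector (0, 1, 2).
s=-6: eigenvector (1, 2, 2).
s=-3: eigenvector (-2, -4, -3).
P = [[0, 1, -2], [1, 2, -4], [2, 2, -3]], D = diag(2, -6, -3), P⁻¹ = [[-2, 1, 0], [5, -4, 2], [2, -2, 1]].
C² = P·diag(4, 36, 9)·P⁻¹ = [[144, -108, 54], [280, -212, 108], [290, -226, 117]].
The requested entry is 117.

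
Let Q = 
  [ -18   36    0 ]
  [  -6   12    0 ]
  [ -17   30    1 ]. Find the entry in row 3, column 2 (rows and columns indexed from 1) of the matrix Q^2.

Characteristic polynomial: s^3 + 5s^2 - 6s = s(s - 1)(s + 6), so the eigenvalues are -6, 0, 1.
s=-6: eigenvector (3, 1, 3).
s=0: eigenvector (2, 1, 4).
s=1: eigenvector (0, 0, 1).
P = [[3, 2, 0], [1, 1, 0], [3, 4, 1]], D = diag(-6, 0, 1), P⁻¹ = [[1, -2, 0], [-1, 3, 0], [1, -6, 1]].
Q² = P·diag(36, 0, 1)·P⁻¹ = [[108, -216, 0], [36, -72, 0], [109, -222, 1]].
The requested entry is -222.

-222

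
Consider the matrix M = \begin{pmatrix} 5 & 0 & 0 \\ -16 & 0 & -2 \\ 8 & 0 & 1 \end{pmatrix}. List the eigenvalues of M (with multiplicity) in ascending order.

0, 1, 5

Characteristic polynomial: p(λ) = λ^3 - 6λ^2 + 5λ = λ(λ - 5)(λ - 1).
Roots (with multiplicity): 0, 1, 5.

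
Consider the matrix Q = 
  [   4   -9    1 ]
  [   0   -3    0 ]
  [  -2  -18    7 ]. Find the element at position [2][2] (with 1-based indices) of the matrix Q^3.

Characteristic polynomial: λ^3 - 8λ^2 - 3λ + 90 = (λ - 6)(λ - 5)(λ + 3), so the eigenvalues are -3, 5, 6.
λ=6: eigenvector (-1, 0, -2).
λ=-3: eigenvector (1, 1, 2).
λ=5: eigenvector (1, 0, 1).
P = [[-1, 1, 1], [0, 1, 0], [-2, 2, 1]], D = diag(6, -3, 5), P⁻¹ = [[1, 1, -1], [0, 1, 0], [2, 0, -1]].
Q³ = P·diag(216, -27, 125)·P⁻¹ = [[34, -243, 91], [0, -27, 0], [-182, -486, 307]].
The requested entry is -27.

-27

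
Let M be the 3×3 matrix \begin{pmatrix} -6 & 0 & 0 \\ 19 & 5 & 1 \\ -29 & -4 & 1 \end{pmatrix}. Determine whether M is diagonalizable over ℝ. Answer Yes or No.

No

Characteristic polynomial: p(λ) = λ^3 - 27λ + 54 = (λ - 3)^2(λ + 6).
λ = 3 has algebraic multiplicity 2; rank(M − 3I) = 2, so geometric multiplicity = 1.
Geometric multiplicity < algebraic multiplicity, so M is not diagonalizable.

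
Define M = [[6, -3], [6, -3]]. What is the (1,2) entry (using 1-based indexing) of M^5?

Characteristic polynomial: μ^2 - 3μ = μ(μ - 3), so the eigenvalues are 0, 3.
μ=3: eigenvector (-1, -1).
μ=0: eigenvector (1, 2).
P = [[-1, 1], [-1, 2]], D = diag(3, 0), P⁻¹ = [[-2, 1], [-1, 1]].
M⁵ = P·diag(243, 0)·P⁻¹ = [[486, -243], [486, -243]].
The requested entry is -243.

-243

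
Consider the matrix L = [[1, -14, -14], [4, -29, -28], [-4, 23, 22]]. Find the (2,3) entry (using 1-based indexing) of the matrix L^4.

5180

Characteristic polynomial: s^3 + 6s^2 - s - 6 = (s - 1)(s + 1)(s + 6), so the eigenvalues are -6, -1, 1.
s=1: eigenvector (1, 2, -2).
s=-6: eigenvector (2, 4, -3).
s=-1: eigenvector (0, -1, 1).
P = [[1, 2, 0], [2, 4, -1], [-2, -3, 1]], D = diag(1, -6, -1), P⁻¹ = [[1, -2, -2], [0, 1, 1], [2, -1, 0]].
L⁴ = P·diag(1, 1296, 1)·P⁻¹ = [[1, 2590, 2590], [0, 5181, 5180], [0, -3885, -3884]].
The requested entry is 5180.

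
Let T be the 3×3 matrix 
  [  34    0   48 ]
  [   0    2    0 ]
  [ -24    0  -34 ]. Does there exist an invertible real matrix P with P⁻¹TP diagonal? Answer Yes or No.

Yes

Characteristic polynomial: p(λ) = λ^3 - 2λ^2 - 4λ + 8 = (λ - 2)^2(λ + 2).
λ = 2 has algebraic multiplicity 2; rank(T − 2I) = 1, so geometric multiplicity = 2.
Every eigenvalue has geometric = algebraic multiplicity, so T is diagonalizable.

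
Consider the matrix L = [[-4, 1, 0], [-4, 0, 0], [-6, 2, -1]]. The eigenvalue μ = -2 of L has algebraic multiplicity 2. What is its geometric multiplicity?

L + 2I = [[-2, 1, 0], [-4, 2, 0], [-6, 2, 1]].
This matrix has rank 2, so its null space has dimension 3 − 2 = 1.

1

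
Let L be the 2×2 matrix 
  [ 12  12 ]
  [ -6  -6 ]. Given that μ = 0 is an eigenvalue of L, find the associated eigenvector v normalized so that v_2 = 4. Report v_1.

-4

L = [[12, 12], [-6, -6]].
Solving (L)v = 0 gives the eigenspace spanned by (-4, 4).
With v_2 = 4, v = (-4, 4), so v_1 = -4.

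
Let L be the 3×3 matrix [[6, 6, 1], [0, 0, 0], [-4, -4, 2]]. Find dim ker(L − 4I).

1

L − 4I = [[2, 6, 1], [0, -4, 0], [-4, -4, -2]].
This matrix has rank 2, so its null space has dimension 3 − 2 = 1.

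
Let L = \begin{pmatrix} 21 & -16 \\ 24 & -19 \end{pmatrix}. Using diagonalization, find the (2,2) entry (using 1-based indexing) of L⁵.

Characteristic polynomial: s^2 - 2s - 15 = (s - 5)(s + 3), so the eigenvalues are -3, 5.
s=-3: eigenvector (-2, -3).
s=5: eigenvector (1, 1).
P = [[-2, 1], [-3, 1]], D = diag(-3, 5), P⁻¹ = [[1, -1], [3, -2]].
L⁵ = P·diag(-243, 3125)·P⁻¹ = [[9861, -6736], [10104, -6979]].
The requested entry is -6979.

-6979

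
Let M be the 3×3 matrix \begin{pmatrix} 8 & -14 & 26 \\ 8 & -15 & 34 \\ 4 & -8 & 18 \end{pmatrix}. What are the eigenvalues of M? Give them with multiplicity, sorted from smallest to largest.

1, 4, 6

Characteristic polynomial: p(t) = t^3 - 11t^2 + 34t - 24 = (t - 6)(t - 4)(t - 1).
Roots (with multiplicity): 1, 4, 6.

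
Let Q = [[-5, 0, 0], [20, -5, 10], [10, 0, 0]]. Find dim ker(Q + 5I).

2

Q + 5I = [[0, 0, 0], [20, 0, 10], [10, 0, 5]].
This matrix has rank 1, so its null space has dimension 3 − 1 = 2.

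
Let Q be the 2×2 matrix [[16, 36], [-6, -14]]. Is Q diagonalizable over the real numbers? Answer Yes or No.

Characteristic polynomial: p(s) = s^2 - 2s - 8 = (s - 4)(s + 2).
All 2 eigenvalues are distinct, so Q is diagonalizable.

Yes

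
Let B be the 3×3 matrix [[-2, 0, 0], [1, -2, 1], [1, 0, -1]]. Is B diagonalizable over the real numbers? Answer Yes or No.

Characteristic polynomial: p(λ) = λ^3 + 5λ^2 + 8λ + 4 = (λ + 1)(λ + 2)^2.
λ = -2 has algebraic multiplicity 2; rank(B + 2I) = 1, so geometric multiplicity = 2.
Every eigenvalue has geometric = algebraic multiplicity, so B is diagonalizable.

Yes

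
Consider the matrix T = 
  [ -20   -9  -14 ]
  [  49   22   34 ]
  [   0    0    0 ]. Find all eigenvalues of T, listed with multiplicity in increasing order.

Characteristic polynomial: p(s) = s^3 - 2s^2 + s = s(s - 1)^2.
Roots (with multiplicity): 0, 1, 1.

0, 1, 1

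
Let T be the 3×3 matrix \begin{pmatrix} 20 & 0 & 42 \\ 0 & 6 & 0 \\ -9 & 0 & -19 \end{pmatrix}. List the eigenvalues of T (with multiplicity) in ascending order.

-1, 2, 6

Characteristic polynomial: p(r) = r^3 - 7r^2 + 4r + 12 = (r - 6)(r - 2)(r + 1).
Roots (with multiplicity): -1, 2, 6.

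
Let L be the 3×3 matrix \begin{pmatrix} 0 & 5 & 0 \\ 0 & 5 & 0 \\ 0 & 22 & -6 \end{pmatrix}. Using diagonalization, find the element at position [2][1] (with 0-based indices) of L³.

Characteristic polynomial: s^3 + s^2 - 30s = s(s - 5)(s + 6), so the eigenvalues are -6, 0, 5.
s=-6: eigenvector (0, 0, 1).
s=0: eigenvector (-1, 0, 0).
s=5: eigenvector (1, 1, 2).
P = [[0, -1, 1], [0, 0, 1], [1, 0, 2]], D = diag(-6, 0, 5), P⁻¹ = [[0, -2, 1], [-1, 1, 0], [0, 1, 0]].
L³ = P·diag(-216, 0, 125)·P⁻¹ = [[0, 125, 0], [0, 125, 0], [0, 682, -216]].
The requested entry is 682.

682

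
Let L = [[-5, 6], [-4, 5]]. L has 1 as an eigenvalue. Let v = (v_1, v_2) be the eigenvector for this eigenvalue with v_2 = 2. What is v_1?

L − 1I = [[-6, 6], [-4, 4]].
Solving (L − 1I)v = 0 gives the eigenspace spanned by (2, 2).
With v_2 = 2, v = (2, 2), so v_1 = 2.

2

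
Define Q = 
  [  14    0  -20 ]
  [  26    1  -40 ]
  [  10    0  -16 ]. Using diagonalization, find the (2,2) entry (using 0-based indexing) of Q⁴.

Characteristic polynomial: s^3 + s^2 - 26s + 24 = (s - 4)(s - 1)(s + 6), so the eigenvalues are -6, 1, 4.
s=1: eigenvector (0, 1, 0).
s=4: eigenvector (2, 4, 1).
s=-6: eigenvector (1, 2, 1).
P = [[0, 2, 1], [1, 4, 2], [0, 1, 1]], D = diag(1, 4, -6), P⁻¹ = [[-2, 1, 0], [1, 0, -1], [-1, 0, 2]].
Q⁴ = P·diag(1, 256, 1296)·P⁻¹ = [[-784, 0, 2080], [-1570, 1, 4160], [-1040, 0, 2336]].
The requested entry is 2336.

2336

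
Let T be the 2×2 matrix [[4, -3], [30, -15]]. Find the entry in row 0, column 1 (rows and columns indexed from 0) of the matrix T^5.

-13953

Characteristic polynomial: r^2 + 11r + 30 = (r + 5)(r + 6), so the eigenvalues are -6, -5.
r=-6: eigenvector (3, 10).
r=-5: eigenvector (1, 3).
P = [[3, 1], [10, 3]], D = diag(-6, -5), P⁻¹ = [[-3, 1], [10, -3]].
T⁵ = P·diag(-7776, -3125)·P⁻¹ = [[38734, -13953], [139530, -49635]].
The requested entry is -13953.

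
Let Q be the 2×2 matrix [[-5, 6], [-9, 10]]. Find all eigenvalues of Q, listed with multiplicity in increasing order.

Characteristic polynomial: p(r) = r^2 - 5r + 4 = (r - 4)(r - 1).
Roots (with multiplicity): 1, 4.

1, 4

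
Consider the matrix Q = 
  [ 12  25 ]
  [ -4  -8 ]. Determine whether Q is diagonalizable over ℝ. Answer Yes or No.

Characteristic polynomial: p(t) = t^2 - 4t + 4 = (t - 2)^2.
t = 2 has algebraic multiplicity 2; rank(Q − 2I) = 1, so geometric multiplicity = 1.
Geometric multiplicity < algebraic multiplicity, so Q is not diagonalizable.

No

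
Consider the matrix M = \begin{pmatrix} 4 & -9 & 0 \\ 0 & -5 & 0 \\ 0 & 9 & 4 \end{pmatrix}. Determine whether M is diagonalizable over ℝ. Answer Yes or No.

Characteristic polynomial: p(s) = s^3 - 3s^2 - 24s + 80 = (s - 4)^2(s + 5).
s = 4 has algebraic multiplicity 2; rank(M − 4I) = 1, so geometric multiplicity = 2.
Every eigenvalue has geometric = algebraic multiplicity, so M is diagonalizable.

Yes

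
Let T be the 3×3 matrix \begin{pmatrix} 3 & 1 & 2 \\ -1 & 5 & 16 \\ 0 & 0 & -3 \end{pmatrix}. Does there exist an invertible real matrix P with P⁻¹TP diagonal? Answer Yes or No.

Characteristic polynomial: p(r) = r^3 - 5r^2 - 8r + 48 = (r - 4)^2(r + 3).
r = 4 has algebraic multiplicity 2; rank(T − 4I) = 2, so geometric multiplicity = 1.
Geometric multiplicity < algebraic multiplicity, so T is not diagonalizable.

No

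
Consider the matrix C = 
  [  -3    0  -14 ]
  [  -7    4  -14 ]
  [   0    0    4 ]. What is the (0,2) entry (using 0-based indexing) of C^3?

-182

Characteristic polynomial: t^3 - 5t^2 - 8t + 48 = (t - 4)^2(t + 3), so the eigenvalues are -3, 4, 4.
t=-3: eigenvector (1, 1, 0).
t=4: eigenvector (0, 1, 0).
t=4: eigenvector (-2, -2, 1).
P = [[1, 0, -2], [1, 1, -2], [0, 0, 1]], D = diag(-3, 4, 4), P⁻¹ = [[1, 0, 2], [-1, 1, 0], [0, 0, 1]].
C³ = P·diag(-27, 64, 64)·P⁻¹ = [[-27, 0, -182], [-91, 64, -182], [0, 0, 64]].
The requested entry is -182.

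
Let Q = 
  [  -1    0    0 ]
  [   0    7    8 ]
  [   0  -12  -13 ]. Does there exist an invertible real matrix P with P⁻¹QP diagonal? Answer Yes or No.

Characteristic polynomial: p(μ) = μ^3 + 7μ^2 + 11μ + 5 = (μ + 1)^2(μ + 5).
μ = -1 has algebraic multiplicity 2; rank(Q + 1I) = 1, so geometric multiplicity = 2.
Every eigenvalue has geometric = algebraic multiplicity, so Q is diagonalizable.

Yes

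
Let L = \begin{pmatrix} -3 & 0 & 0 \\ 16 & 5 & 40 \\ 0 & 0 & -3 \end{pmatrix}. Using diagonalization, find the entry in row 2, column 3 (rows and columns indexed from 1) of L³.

760

Characteristic polynomial: λ^3 + λ^2 - 21λ - 45 = (λ - 5)(λ + 3)^2, so the eigenvalues are -3, -3, 5.
λ=-3: eigenvector (2, 1, -1).
λ=5: eigenvector (0, 1, 0).
λ=-3: eigenvector (-1, -3, 1).
P = [[2, 0, -1], [1, 1, -3], [-1, 0, 1]], D = diag(-3, 5, -3), P⁻¹ = [[1, 0, 1], [2, 1, 5], [1, 0, 2]].
L³ = P·diag(-27, 125, -27)·P⁻¹ = [[-27, 0, 0], [304, 125, 760], [0, 0, -27]].
The requested entry is 760.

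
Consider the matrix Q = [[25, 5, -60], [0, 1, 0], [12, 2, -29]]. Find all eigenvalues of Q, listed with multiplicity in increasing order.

-5, 1, 1

Characteristic polynomial: p(λ) = λ^3 + 3λ^2 - 9λ + 5 = (λ - 1)^2(λ + 5).
Roots (with multiplicity): -5, 1, 1.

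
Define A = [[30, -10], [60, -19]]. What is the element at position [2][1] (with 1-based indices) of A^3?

5460

Characteristic polynomial: r^2 - 11r + 30 = (r - 6)(r - 5), so the eigenvalues are 5, 6.
r=6: eigenvector (5, 12).
r=5: eigenvector (2, 5).
P = [[5, 2], [12, 5]], D = diag(6, 5), P⁻¹ = [[5, -2], [-12, 5]].
A³ = P·diag(216, 125)·P⁻¹ = [[2400, -910], [5460, -2059]].
The requested entry is 5460.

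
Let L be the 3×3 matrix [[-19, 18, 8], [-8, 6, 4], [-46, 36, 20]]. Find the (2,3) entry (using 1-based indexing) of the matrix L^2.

40

Characteristic polynomial: λ^3 - 7λ^2 - 6λ + 72 = (λ - 6)(λ - 4)(λ + 3), so the eigenvalues are -3, 4, 6.
λ=-3: eigenvector (1, 0, 2).
λ=4: eigenvector (-4, -2, -7).
λ=6: eigenvector (2, 1, 4).
P = [[1, -4, 2], [0, -2, 1], [2, -7, 4]], D = diag(-3, 4, 6), P⁻¹ = [[1, -2, 0], [-2, 0, 1], [-4, 1, 2]].
L² = P·diag(9, 16, 36)·P⁻¹ = [[-151, 54, 80], [-80, 36, 40], [-334, 108, 176]].
The requested entry is 40.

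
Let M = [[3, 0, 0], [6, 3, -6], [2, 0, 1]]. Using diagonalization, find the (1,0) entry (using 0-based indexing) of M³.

Characteristic polynomial: s^3 - 7s^2 + 15s - 9 = (s - 3)^2(s - 1), so the eigenvalues are 1, 3, 3.
s=3: eigenvector (0, 1, 0).
s=3: eigenvector (1, 3, 1).
s=1: eigenvector (0, 3, 1).
P = [[0, 1, 0], [1, 3, 3], [0, 1, 1]], D = diag(3, 3, 1), P⁻¹ = [[0, 1, -3], [1, 0, 0], [-1, 0, 1]].
M³ = P·diag(27, 27, 1)·P⁻¹ = [[27, 0, 0], [78, 27, -78], [26, 0, 1]].
The requested entry is 78.

78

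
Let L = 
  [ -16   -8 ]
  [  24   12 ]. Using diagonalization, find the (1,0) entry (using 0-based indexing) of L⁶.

Characteristic polynomial: t^2 + 4t = t(t + 4), so the eigenvalues are -4, 0.
t=0: eigenvector (1, -2).
t=-4: eigenvector (2, -3).
P = [[1, 2], [-2, -3]], D = diag(0, -4), P⁻¹ = [[-3, -2], [2, 1]].
L⁶ = P·diag(0, 4096)·P⁻¹ = [[16384, 8192], [-24576, -12288]].
The requested entry is -24576.

-24576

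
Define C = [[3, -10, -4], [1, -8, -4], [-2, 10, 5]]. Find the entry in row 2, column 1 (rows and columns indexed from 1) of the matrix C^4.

15

Characteristic polynomial: r^3 - 7r + 6 = (r - 2)(r - 1)(r + 3), so the eigenvalues are -3, 1, 2.
r=2: eigenvector (2, 1, -2).
r=1: eigenvector (-1, -1, 2).
r=-3: eigenvector (1, 1, -1).
P = [[2, -1, 1], [1, -1, 1], [-2, 2, -1]], D = diag(2, 1, -3), P⁻¹ = [[1, -1, 0], [1, 0, 1], [0, 2, 1]].
C⁴ = P·diag(16, 1, 81)·P⁻¹ = [[31, 130, 80], [15, 146, 80], [-30, -130, -79]].
The requested entry is 15.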